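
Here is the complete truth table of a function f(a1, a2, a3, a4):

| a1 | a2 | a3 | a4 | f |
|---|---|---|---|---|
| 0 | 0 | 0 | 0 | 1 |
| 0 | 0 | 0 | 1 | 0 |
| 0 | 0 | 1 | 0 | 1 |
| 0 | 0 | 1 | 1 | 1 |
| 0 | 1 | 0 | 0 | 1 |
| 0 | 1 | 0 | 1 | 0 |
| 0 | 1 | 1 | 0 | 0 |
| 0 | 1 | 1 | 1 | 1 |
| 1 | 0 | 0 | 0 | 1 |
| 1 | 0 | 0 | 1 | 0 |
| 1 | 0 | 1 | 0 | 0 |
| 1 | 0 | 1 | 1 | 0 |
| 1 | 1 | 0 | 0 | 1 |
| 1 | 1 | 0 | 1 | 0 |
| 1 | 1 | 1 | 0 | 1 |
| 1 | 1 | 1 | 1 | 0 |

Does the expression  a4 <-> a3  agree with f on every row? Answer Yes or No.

No

Test each input against both f and the formula:
  a1=0, a2=0, a3=0, a4=0: formula gives 1, f = 1 ✓
  a1=0, a2=0, a3=0, a4=1: formula gives 0, f = 0 ✓
  a1=0, a2=0, a3=1, a4=0: formula gives 0, but f = 1 ✗
A single disagreement suffices: at (0,0,1,0) they differ, so the formula does not compute f.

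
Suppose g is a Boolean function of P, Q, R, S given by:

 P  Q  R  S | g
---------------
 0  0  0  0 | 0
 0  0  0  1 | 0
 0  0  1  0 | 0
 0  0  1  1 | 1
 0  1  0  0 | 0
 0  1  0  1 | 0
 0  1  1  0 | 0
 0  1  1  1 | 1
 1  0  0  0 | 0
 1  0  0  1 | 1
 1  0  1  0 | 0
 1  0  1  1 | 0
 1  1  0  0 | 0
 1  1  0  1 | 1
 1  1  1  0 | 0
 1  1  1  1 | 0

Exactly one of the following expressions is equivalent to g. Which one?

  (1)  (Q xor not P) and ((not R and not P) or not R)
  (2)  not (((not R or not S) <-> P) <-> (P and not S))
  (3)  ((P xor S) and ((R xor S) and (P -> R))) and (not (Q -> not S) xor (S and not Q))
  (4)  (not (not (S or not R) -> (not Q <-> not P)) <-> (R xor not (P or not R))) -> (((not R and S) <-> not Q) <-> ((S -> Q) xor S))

(1): at (0,0,0,0) it gives 1, but g = 0 — eliminated.
(3): at (0,0,0,1) it gives 1, but g = 0 — eliminated.
(4): at (0,0,0,1) it gives 1, but g = 0 — eliminated.
(2) is the remaining candidate, and it agrees with g on all 16 inputs.

2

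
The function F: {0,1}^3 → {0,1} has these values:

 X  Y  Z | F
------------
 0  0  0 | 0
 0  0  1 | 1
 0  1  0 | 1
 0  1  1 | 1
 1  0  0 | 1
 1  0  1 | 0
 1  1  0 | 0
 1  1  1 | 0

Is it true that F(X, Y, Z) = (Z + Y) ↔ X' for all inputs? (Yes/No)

Evaluate (Z + Y) ↔ X' on each row and compare to F:
  X=0, Y=0, Z=0: formula gives 0, F = 0 ✓
  X=0, Y=0, Z=1: formula gives 1, F = 1 ✓
  X=0, Y=1, Z=0: formula gives 1, F = 1 ✓
  X=0, Y=1, Z=1: formula gives 1, F = 1 ✓
  X=1, Y=0, Z=0: formula gives 1, F = 1 ✓
  … (the remaining 3 rows also agree.)
No disagreement on any input; they are logically equivalent.

Yes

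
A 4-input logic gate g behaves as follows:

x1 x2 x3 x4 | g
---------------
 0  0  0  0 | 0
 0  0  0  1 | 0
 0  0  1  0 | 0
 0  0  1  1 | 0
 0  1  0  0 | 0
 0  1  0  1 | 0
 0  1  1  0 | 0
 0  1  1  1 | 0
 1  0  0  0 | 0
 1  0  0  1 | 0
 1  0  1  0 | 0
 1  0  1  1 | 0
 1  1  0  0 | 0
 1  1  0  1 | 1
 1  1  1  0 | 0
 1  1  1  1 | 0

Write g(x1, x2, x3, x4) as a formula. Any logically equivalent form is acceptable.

Only row (1,1,0,1) gives 1. That row's minterm x1·x2·¬x3·x4 is g directly.

g(x1, x2, x3, x4) = ((x1 ∧ x2) ∧ ¬x3) ∧ x4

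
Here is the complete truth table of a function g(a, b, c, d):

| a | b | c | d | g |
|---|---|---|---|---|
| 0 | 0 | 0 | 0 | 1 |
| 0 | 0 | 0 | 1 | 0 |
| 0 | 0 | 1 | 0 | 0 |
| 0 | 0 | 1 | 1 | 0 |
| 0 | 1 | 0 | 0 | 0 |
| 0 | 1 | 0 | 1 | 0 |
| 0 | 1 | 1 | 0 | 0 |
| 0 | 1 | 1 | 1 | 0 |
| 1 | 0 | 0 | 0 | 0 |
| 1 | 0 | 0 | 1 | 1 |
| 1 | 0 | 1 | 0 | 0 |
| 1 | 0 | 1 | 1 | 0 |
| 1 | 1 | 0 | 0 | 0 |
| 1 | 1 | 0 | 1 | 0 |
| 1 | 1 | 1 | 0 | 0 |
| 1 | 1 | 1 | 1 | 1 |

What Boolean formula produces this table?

The 1-rows are (0,0,0,0), (1,0,0,1), (1,1,1,1). Each contributes one minterm — ¬a·¬b·¬c·¬d; a·¬b·¬c·d; a·b·c·d — and their disjunction is a sum-of-products form of g.

g(a, b, c, d) = ((((NOT a AND NOT b) AND NOT c) AND NOT d) OR (((a AND NOT b) AND NOT c) AND d)) OR (((a AND b) AND c) AND d)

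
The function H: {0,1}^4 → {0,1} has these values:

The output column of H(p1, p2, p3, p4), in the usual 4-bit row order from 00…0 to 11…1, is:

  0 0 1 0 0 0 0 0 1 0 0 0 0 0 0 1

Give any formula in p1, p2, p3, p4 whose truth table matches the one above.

H(p1, p2, p3, p4) = ((((not p1 and not p2) and p3) and not p4) or (((p1 and not p2) and not p3) and not p4)) or (((p1 and p2) and p3) and p4)

Collect the rows where H=1 — (0,0,1,0), (1,0,0,0), (1,1,1,1) — and write one minterm per row: ¬p1·¬p2·p3·¬p4, p1·¬p2·¬p3·¬p4, p1·p2·p3·p4. Their union (logical OR) reproduces the table exactly.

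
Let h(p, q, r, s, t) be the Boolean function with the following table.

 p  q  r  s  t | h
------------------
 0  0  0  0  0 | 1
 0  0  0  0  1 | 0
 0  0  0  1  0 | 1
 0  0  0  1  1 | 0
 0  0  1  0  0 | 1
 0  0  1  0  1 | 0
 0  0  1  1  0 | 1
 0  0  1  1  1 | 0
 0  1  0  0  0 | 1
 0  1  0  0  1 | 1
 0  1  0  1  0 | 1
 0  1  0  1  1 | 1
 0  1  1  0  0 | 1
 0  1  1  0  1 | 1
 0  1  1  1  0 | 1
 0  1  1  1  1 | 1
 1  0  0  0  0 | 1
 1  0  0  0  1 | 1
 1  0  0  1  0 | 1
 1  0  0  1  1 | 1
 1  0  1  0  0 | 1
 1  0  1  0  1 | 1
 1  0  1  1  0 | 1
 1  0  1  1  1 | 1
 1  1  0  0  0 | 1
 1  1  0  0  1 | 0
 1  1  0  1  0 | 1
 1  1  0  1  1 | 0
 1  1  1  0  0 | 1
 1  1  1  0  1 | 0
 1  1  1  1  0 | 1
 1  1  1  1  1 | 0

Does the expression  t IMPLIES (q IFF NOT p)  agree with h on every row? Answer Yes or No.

Evaluate t IMPLIES (q IFF NOT p) on each row and compare to h:
  p=0, q=0, r=0, s=0, t=0: formula gives 1, h = 1 ✓
  p=0, q=0, r=0, s=0, t=1: formula gives 0, h = 0 ✓
  p=0, q=0, r=0, s=1, t=0: formula gives 1, h = 1 ✓
  p=0, q=0, r=0, s=1, t=1: formula gives 0, h = 0 ✓
  …and likewise for the remaining 28 rows.
Every row agrees, so the formula is equivalent.

Yes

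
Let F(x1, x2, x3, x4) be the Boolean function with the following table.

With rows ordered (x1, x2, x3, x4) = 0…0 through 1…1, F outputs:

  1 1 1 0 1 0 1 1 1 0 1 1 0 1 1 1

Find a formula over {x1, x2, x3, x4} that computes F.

F(x1, x2, x3, x4) = NOT ((((((NOT x1 AND NOT x2) AND x3) AND x4) OR (((NOT x1 AND x2) AND NOT x3) AND x4)) OR (((x1 AND NOT x2) AND NOT x3) AND x4)) OR (((x1 AND x2) AND NOT x3) AND NOT x4))

There are just 4 zero rows: (0,0,1,1), (0,1,0,1), (1,0,0,1), (1,1,0,0). Their minterms are ¬x1·¬x2·x3·x4, ¬x1·x2·¬x3·x4, x1·¬x2·¬x3·x4, x1·x2·¬x3·¬x4; the OR of those covers precisely the 0-outputs, and negating it yields F.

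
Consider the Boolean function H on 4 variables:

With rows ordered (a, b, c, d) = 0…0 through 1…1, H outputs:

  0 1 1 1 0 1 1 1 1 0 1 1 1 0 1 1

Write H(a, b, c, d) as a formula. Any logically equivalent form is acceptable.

There are just 4 zero rows: (0,0,0,0), (0,1,0,0), (1,0,0,1), (1,1,0,1). Their minterms are ¬a·¬b·¬c·¬d, ¬a·b·¬c·¬d, a·¬b·¬c·d, a·b·¬c·d; the OR of those covers precisely the 0-outputs, and negating it yields H.

H(a, b, c, d) = NOT ((((((NOT a AND NOT b) AND NOT c) AND NOT d) OR (((NOT a AND b) AND NOT c) AND NOT d)) OR (((a AND NOT b) AND NOT c) AND d)) OR (((a AND b) AND NOT c) AND d))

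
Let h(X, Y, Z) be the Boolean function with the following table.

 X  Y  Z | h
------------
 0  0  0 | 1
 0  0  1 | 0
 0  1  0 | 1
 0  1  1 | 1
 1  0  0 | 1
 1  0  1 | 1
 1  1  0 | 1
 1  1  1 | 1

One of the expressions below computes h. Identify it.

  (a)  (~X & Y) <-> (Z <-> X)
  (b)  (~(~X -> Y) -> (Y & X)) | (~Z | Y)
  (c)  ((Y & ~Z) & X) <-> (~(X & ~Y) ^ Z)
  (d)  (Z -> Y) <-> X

(a) disagrees with h on (0,0,0) (formula → 0, table → 1); rule it out.
(c) disagrees with h on (0,0,0) (formula → 0, table → 1); rule it out.
(d) disagrees with h on (0,0,0) (formula → 0, table → 1); rule it out.
Only (b) survives; checking it on all 8 rows confirms it matches h.

b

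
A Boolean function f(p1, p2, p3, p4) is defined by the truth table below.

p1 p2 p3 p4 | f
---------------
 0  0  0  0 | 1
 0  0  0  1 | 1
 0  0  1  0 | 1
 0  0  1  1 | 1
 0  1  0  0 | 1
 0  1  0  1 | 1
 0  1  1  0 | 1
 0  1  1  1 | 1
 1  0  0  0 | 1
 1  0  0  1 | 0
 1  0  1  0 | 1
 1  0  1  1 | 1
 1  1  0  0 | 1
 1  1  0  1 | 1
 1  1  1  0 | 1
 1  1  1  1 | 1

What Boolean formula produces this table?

Only row (1,0,0,1) gives 0. So f is 1 everywhere except there — the complement of the minterm p1·¬p2·¬p3·p4.

f(p1, p2, p3, p4) = NOT (((p1 AND NOT p2) AND NOT p3) AND p4)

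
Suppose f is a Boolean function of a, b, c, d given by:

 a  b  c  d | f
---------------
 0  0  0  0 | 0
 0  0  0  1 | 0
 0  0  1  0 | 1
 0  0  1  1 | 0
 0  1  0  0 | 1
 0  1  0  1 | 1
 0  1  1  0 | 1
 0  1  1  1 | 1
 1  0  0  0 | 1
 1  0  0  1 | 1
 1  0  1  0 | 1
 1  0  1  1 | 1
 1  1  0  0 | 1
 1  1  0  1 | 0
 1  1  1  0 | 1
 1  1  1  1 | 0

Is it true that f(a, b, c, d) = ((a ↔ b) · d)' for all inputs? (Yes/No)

No

Evaluate ((a ↔ b) · d)' on each row and compare to f:
  a=0, b=0, c=0, d=0: formula gives 1, but f = 0 ✗
Row (0,0,0,0) is a counterexample, so the formula is not equivalent to f.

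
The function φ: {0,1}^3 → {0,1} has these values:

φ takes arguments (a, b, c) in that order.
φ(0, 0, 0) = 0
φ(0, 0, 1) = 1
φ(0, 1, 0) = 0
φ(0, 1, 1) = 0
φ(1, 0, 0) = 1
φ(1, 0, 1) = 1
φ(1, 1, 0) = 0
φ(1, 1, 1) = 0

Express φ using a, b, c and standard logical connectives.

φ(a, b, c) = (((a' · b') · c) + ((a · b') · c')) + ((a · b') · c)

Collect the rows where φ=1 — (0,0,1), (1,0,0), (1,0,1) — and write one minterm per row: ¬a·¬b·c, a·¬b·¬c, a·¬b·c. Their union (logical OR) reproduces the table exactly.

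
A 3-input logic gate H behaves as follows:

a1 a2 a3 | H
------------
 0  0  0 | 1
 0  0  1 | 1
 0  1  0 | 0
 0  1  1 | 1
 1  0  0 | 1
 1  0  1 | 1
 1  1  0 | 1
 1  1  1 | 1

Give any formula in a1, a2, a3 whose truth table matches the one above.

Only row (0,1,0) gives 0. So H is 1 everywhere except there — the complement of the minterm ¬a1·a2·¬a3.

H(a1, a2, a3) = ¬((¬a1 ∧ a2) ∧ ¬a3)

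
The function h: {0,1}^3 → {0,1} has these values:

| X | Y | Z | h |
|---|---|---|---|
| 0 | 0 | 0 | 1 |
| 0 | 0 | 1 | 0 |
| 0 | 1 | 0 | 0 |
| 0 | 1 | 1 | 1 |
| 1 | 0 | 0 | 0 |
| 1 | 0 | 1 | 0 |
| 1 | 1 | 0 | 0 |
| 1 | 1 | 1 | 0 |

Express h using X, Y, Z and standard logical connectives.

h(X, Y, Z) = ((X' · Y') · Z') + ((X' · Y) · Z)

h=1 on 2 inputs: (0,0,0), (0,1,1). Reading each as a conjunction of literals (¬X·¬Y·¬Z, ¬X·Y·Z) and taking the OR gives the canonical DNF.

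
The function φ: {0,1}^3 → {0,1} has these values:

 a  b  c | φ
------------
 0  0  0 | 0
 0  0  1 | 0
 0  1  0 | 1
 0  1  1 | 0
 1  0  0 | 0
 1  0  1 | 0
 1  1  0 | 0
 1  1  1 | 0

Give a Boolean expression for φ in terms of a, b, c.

Only row (0,1,0) gives 1. That row's minterm ¬a·b·¬c is φ directly.

φ(a, b, c) = (¬a ∧ b) ∧ ¬c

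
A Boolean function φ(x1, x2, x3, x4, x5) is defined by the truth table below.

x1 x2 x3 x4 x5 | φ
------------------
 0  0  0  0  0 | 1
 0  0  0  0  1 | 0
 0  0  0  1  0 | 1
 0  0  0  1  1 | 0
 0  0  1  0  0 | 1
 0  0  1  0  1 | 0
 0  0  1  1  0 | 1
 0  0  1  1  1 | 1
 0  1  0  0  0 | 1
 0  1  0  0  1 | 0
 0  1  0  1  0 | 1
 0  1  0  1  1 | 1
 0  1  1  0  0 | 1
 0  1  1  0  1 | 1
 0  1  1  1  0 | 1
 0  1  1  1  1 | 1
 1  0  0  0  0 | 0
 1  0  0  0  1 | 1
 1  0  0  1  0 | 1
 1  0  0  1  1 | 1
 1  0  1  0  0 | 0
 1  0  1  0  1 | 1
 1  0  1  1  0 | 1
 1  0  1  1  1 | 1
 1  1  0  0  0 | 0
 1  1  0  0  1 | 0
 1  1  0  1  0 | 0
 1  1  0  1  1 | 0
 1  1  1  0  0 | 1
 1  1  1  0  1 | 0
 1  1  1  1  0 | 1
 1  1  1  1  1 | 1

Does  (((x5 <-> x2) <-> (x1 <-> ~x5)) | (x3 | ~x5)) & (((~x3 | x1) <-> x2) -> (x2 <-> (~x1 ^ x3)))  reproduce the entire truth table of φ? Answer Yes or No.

No

Check the formula against φ row by row:
  x1=0, x2=0, x3=0, x4=0, x5=0: formula gives 1, φ = 1 ✓
  x1=0, x2=0, x3=0, x4=0, x5=1: formula gives 0, φ = 0 ✓
  x1=0, x2=0, x3=0, x4=1, x5=0: formula gives 1, φ = 1 ✓
  x1=0, x2=0, x3=0, x4=1, x5=1: formula gives 0, φ = 0 ✓
  …
  x1=0, x2=0, x3=1, x4=0, x5=1: formula gives 1, but φ = 0 ✗
Since they disagree at (0,0,1,0,1), the expression is not a correct formula for φ.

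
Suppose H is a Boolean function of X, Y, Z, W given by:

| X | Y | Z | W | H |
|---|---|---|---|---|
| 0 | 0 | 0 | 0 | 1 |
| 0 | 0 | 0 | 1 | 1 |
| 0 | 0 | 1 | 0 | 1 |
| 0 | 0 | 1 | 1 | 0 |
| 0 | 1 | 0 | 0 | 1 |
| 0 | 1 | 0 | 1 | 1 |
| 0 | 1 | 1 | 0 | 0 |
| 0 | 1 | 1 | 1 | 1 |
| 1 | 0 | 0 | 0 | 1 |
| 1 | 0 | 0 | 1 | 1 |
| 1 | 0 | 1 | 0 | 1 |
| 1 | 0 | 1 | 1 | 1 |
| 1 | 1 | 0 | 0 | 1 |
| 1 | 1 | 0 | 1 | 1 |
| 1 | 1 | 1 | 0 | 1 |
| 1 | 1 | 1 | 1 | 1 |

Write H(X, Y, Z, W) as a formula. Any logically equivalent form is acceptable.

There are just 2 zero rows: (0,0,1,1), (0,1,1,0). Their minterms are ¬X·¬Y·Z·W, ¬X·Y·Z·¬W; the OR of those covers precisely the 0-outputs, and negating it yields H.

H(X, Y, Z, W) = ((((X' · Y') · Z) · W) + (((X' · Y) · Z) · W'))'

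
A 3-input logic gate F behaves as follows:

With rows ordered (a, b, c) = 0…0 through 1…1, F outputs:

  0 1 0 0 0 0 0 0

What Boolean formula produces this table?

F(a, b, c) = (¬a ∧ ¬b) ∧ c

Only row (0,0,1) gives 1. That row's minterm ¬a·¬b·c is F directly.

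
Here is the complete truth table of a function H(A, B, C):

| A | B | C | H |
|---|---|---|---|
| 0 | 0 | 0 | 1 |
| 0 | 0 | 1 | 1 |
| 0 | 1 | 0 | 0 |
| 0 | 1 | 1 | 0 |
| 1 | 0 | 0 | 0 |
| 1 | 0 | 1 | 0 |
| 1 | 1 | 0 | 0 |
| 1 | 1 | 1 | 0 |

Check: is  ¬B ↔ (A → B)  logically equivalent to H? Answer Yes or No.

Check the formula against H row by row:
  A=0, B=0, C=0: formula gives 1, H = 1 ✓
  A=0, B=0, C=1: formula gives 1, H = 1 ✓
  A=0, B=1, C=0: formula gives 0, H = 0 ✓
  A=0, B=1, C=1: formula gives 0, H = 0 ✓
  A=1, B=0, C=0: formula gives 0, H = 0 ✓
  … (the remaining 3 rows also agree.)
Every row agrees, so the formula is equivalent.

Yes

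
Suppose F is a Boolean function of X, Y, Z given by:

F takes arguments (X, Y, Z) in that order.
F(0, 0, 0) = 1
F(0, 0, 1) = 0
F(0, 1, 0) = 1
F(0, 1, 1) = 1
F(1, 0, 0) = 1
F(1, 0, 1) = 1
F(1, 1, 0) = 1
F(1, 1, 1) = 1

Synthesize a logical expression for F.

F(X, Y, Z) = ~((~X & ~Y) & Z)

Only row (0,0,1) gives 0. So F is 1 everywhere except there — the complement of the minterm ¬X·¬Y·Z.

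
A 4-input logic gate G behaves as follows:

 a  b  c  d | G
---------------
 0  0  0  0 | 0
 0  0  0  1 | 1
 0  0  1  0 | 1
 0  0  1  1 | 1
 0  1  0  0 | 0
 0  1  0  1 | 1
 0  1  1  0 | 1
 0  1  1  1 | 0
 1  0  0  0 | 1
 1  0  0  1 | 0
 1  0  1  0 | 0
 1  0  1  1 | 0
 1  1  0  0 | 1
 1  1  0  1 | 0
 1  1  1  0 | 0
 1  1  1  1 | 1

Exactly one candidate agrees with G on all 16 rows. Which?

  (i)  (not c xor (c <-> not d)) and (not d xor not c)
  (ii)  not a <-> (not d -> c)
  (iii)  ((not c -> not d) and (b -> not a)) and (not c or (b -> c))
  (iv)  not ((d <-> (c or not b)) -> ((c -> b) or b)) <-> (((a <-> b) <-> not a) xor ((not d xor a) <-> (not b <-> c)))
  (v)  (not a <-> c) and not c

(i): at (0,0,0,1) it gives 0, but G = 1 — eliminated.
(ii): at (0,1,1,1) it gives 1, but G = 0 — eliminated.
(iii): at (0,0,0,0) it gives 1, but G = 0 — eliminated.
(v): at (0,0,0,1) it gives 0, but G = 1 — eliminated.
(iv) is the remaining candidate, and it agrees with G on all 16 inputs.

iv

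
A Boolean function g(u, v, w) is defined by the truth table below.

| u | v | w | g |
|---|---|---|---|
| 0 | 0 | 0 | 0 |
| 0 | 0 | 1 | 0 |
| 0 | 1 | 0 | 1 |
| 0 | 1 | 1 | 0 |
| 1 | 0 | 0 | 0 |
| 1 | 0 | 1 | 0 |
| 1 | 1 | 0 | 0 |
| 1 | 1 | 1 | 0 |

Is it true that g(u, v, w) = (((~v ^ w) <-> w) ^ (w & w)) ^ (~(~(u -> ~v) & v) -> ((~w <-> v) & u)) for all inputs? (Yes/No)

Check the formula against g row by row:
  u=0, v=0, w=0: formula gives 0, g = 0 ✓
  u=0, v=0, w=1: formula gives 1, but g = 0 ✗
A single disagreement suffices: at (0,0,1) they differ, so the formula does not compute g.

No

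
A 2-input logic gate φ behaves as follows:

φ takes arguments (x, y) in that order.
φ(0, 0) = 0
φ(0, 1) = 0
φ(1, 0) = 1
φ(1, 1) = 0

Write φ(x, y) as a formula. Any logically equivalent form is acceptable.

φ(x, y) = x · y'

1 only at (1,0): x AND NOT y.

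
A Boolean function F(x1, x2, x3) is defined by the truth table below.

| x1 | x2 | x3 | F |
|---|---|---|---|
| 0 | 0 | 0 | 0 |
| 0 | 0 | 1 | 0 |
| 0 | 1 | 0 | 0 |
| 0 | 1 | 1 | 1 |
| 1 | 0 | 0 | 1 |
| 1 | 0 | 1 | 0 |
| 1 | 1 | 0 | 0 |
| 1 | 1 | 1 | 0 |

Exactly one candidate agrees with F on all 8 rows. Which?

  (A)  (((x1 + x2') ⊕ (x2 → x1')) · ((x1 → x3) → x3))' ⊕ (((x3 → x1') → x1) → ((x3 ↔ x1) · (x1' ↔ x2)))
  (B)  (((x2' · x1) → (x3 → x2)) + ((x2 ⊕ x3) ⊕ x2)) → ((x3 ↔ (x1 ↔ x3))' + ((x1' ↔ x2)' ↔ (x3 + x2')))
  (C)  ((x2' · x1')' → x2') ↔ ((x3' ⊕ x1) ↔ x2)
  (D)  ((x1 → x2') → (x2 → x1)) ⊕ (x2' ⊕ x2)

A

(B) fails at (0,0,0): the formula yields 1, F is 0.
(C) fails at (0,0,1): the formula yields 1, F is 0.
(D) fails at (0,1,0): the formula yields 1, F is 0.
(A) is the remaining candidate, and it agrees with F on all 8 inputs.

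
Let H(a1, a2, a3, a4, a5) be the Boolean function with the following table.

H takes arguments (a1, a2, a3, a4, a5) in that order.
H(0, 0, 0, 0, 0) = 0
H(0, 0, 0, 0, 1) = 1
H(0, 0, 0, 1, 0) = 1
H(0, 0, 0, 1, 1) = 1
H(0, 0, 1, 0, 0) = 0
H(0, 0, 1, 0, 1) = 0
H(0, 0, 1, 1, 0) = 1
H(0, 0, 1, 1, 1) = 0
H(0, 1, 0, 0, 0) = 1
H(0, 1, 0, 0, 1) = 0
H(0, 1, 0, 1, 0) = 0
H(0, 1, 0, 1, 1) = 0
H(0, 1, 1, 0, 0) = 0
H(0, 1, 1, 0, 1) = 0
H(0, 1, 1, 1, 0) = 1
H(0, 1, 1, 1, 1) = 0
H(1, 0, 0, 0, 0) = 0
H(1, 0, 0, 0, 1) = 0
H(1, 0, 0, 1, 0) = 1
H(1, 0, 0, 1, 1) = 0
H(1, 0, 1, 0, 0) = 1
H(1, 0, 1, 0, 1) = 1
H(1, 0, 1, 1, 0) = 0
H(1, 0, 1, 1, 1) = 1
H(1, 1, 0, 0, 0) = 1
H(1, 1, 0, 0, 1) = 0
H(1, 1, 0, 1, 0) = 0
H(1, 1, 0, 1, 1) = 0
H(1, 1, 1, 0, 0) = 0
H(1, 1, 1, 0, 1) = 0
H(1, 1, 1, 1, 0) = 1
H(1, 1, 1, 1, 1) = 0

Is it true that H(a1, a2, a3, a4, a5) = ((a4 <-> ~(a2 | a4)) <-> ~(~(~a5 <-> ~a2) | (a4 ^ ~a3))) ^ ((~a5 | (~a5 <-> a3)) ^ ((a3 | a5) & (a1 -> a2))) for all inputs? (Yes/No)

Yes

Test each input against both H and the formula:
  a1=0, a2=0, a3=0, a4=0, a5=0: formula gives 0, H = 0 ✓
  a1=0, a2=0, a3=0, a4=0, a5=1: formula gives 1, H = 1 ✓
  a1=0, a2=0, a3=0, a4=1, a5=0: formula gives 1, H = 1 ✓
  a1=0, a2=0, a3=0, a4=1, a5=1: formula gives 1, H = 1 ✓
  …and likewise for the remaining 28 rows.
All 32 rows match — the expression computes H exactly.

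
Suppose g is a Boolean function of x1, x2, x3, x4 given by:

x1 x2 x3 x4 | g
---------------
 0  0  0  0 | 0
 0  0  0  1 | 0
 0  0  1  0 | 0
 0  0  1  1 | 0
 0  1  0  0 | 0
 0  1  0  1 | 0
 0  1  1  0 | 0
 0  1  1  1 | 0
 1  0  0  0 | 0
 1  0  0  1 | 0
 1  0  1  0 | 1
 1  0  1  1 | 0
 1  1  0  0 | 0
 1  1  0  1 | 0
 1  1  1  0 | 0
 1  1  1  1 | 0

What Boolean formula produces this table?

g(x1, x2, x3, x4) = ((x1 ∧ ¬x2) ∧ x3) ∧ ¬x4

g is 1 on exactly one input, (1,0,1,0), whose minterm is x1·¬x2·x3·¬x4. So g is just that conjunction.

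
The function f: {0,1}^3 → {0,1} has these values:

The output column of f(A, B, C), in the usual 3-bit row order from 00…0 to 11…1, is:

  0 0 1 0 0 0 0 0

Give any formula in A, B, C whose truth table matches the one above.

f is 1 on exactly one input, (0,1,0), whose minterm is ¬A·B·¬C. So f is just that conjunction.

f(A, B, C) = (A' · B) · C'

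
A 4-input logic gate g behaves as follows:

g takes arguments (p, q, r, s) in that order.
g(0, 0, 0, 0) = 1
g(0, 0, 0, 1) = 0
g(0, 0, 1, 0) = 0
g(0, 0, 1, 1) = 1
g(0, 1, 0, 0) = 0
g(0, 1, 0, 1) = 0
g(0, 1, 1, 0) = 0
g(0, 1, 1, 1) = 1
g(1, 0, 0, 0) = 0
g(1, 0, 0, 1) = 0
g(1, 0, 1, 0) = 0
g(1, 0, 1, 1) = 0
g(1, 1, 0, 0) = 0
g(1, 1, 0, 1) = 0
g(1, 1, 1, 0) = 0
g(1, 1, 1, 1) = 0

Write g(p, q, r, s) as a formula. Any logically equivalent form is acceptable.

Collect the rows where g=1 — (0,0,0,0), (0,0,1,1), (0,1,1,1) — and write one minterm per row: ¬p·¬q·¬r·¬s, ¬p·¬q·r·s, ¬p·q·r·s. Their union (logical OR) reproduces the table exactly.

g(p, q, r, s) = ((((p' · q') · r') · s') + (((p' · q') · r) · s)) + (((p' · q) · r) · s)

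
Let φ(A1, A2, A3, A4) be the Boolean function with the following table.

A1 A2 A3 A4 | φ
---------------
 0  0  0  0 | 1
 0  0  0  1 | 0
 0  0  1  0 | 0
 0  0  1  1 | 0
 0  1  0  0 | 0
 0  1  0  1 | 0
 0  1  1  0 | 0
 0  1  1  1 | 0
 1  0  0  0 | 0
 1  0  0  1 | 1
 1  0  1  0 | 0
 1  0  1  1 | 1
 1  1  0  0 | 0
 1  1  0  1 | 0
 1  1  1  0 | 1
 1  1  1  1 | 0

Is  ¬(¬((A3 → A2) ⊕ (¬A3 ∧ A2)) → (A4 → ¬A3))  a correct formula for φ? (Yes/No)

No

Evaluate ¬(¬((A3 → A2) ⊕ (¬A3 ∧ A2)) → (A4 → ¬A3)) on each row and compare to φ:
  A1=0, A2=0, A3=0, A4=0: formula gives 0, but φ = 1 ✗
A single disagreement suffices: at (0,0,0,0) they differ, so the formula does not compute φ.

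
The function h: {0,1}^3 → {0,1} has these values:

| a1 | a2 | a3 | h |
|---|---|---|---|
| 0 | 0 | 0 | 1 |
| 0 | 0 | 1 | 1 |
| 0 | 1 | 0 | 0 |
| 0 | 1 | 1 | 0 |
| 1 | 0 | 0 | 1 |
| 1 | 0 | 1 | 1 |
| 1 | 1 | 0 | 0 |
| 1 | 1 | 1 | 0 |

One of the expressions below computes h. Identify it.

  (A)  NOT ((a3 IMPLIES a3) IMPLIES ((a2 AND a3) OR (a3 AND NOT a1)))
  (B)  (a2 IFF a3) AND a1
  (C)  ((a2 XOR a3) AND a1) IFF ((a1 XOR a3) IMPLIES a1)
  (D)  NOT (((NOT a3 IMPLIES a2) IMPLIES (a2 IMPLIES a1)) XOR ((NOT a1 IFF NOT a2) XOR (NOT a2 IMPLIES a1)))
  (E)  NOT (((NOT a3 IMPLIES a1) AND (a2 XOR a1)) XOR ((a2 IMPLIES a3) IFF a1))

D

(A) disagrees with h on (0,0,1) (formula → 0, table → 1); rule it out.
(B) disagrees with h on (0,0,0) (formula → 0, table → 1); rule it out.
(C) disagrees with h on (0,0,0) (formula → 0, table → 1); rule it out.
(E) disagrees with h on (1,1,0) (formula → 1, table → 0); rule it out.
(D) is the remaining candidate, and it agrees with h on all 8 inputs.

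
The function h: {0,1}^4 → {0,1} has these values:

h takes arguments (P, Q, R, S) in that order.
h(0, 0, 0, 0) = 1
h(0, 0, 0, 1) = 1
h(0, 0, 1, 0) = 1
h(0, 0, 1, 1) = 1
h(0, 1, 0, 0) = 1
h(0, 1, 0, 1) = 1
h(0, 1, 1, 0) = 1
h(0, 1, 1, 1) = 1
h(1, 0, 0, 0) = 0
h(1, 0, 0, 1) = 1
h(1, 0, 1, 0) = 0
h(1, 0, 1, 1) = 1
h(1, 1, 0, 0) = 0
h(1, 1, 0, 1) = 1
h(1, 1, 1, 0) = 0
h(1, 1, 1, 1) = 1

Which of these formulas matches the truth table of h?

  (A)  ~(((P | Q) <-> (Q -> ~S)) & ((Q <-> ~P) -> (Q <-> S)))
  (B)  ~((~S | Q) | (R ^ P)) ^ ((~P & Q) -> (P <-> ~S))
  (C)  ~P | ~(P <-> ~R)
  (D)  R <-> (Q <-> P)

(B) fails at (0,0,0,1): the formula yields 0, h is 1.
(C) fails at (1,0,0,1): the formula yields 0, h is 1.
(D) fails at (0,0,0,0): the formula yields 0, h is 1.
That leaves (A). Evaluating it on every row reproduces the table of h exactly.

A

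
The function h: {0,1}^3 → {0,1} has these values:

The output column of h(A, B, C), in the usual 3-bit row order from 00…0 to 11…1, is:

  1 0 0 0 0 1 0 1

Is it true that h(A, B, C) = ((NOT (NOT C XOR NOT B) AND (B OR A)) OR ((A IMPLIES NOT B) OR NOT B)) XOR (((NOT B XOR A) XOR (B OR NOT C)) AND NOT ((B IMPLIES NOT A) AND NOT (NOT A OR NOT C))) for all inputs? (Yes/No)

Test each input against both h and the formula:
  A=0, B=0, C=0: formula gives 1, h = 1 ✓
  A=0, B=0, C=1: formula gives 0, h = 0 ✓
  A=0, B=1, C=0: formula gives 0, h = 0 ✓
  A=0, B=1, C=1: formula gives 0, h = 0 ✓
  A=1, B=0, C=0: formula gives 0, h = 0 ✓
  …and likewise for the remaining 3 rows.
No disagreement on any input; they are logically equivalent.

Yes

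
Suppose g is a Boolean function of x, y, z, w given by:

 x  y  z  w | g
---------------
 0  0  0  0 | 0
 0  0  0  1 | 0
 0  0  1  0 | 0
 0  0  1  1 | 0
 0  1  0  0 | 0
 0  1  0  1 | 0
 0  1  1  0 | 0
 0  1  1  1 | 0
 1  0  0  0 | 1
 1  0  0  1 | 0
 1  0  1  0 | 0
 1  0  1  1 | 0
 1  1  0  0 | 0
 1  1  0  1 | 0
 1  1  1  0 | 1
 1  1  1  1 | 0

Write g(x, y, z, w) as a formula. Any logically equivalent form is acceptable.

g(x, y, z, w) = (((x ∧ ¬y) ∧ ¬z) ∧ ¬w) ∨ (((x ∧ y) ∧ z) ∧ ¬w)

Collect the rows where g=1 — (1,0,0,0), (1,1,1,0) — and write one minterm per row: x·¬y·¬z·¬w, x·y·z·¬w. Their union (logical OR) reproduces the table exactly.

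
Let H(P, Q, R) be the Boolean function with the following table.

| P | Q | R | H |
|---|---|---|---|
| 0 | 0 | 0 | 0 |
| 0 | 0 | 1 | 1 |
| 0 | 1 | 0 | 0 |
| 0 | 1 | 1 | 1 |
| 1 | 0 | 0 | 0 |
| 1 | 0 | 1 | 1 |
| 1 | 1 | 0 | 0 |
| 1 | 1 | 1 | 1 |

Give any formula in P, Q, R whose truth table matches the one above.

H(P, Q, R) = ((((P' · Q') · R) + ((P' · Q) · R)) + ((P · Q') · R)) + ((P · Q) · R)

H=1 on 4 inputs: (0,0,1), (0,1,1), (1,0,1), (1,1,1). Reading each as a conjunction of literals (¬P·¬Q·R, ¬P·Q·R, P·¬Q·R, P·Q·R) and taking the OR gives the canonical DNF.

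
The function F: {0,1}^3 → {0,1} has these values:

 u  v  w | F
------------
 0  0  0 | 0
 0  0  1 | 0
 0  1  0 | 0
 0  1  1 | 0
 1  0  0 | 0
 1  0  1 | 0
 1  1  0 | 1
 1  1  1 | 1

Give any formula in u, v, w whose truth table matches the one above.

The 1-rows are (1,1,0), (1,1,1). Each contributes one minterm — u·v·¬w; u·v·w — and their disjunction is a sum-of-products form of F.

F(u, v, w) = ((u ∧ v) ∧ ¬w) ∨ ((u ∧ v) ∧ w)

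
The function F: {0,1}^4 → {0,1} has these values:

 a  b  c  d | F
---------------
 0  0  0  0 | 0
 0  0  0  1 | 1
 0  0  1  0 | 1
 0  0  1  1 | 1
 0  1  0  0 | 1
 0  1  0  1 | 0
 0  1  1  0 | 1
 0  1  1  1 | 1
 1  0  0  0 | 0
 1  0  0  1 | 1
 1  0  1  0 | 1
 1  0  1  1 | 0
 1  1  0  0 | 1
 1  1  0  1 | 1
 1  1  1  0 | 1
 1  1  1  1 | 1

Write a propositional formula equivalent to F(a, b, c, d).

F(a, b, c, d) = ~((((((~a & ~b) & ~c) & ~d) | (((~a & b) & ~c) & d)) | (((a & ~b) & ~c) & ~d)) | (((a & ~b) & c) & d))

F is 0 on only 4 rows — (0,0,0,0), (0,1,0,1), (1,0,0,0), (1,0,1,1). Writing each as a minterm (¬a·¬b·¬c·¬d, ¬a·b·¬c·d, a·¬b·¬c·¬d, a·¬b·c·d) and OR-ing them characterizes exactly where F=0, so F is the negation of that disjunction.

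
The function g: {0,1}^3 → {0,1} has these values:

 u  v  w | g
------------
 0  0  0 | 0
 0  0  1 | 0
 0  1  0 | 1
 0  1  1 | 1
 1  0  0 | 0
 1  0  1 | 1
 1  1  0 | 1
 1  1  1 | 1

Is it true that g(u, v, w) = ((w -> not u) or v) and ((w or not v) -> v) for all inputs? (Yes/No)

Check the formula against g row by row:
  u=0, v=0, w=0: formula gives 0, g = 0 ✓
  u=0, v=0, w=1: formula gives 0, g = 0 ✓
  u=0, v=1, w=0: formula gives 1, g = 1 ✓
  u=0, v=1, w=1: formula gives 1, g = 1 ✓
  u=1, v=0, w=0: formula gives 0, g = 0 ✓
  u=1, v=0, w=1: formula gives 0, but g = 1 ✗
Since they disagree at (1,0,1), the expression is not a correct formula for g.

No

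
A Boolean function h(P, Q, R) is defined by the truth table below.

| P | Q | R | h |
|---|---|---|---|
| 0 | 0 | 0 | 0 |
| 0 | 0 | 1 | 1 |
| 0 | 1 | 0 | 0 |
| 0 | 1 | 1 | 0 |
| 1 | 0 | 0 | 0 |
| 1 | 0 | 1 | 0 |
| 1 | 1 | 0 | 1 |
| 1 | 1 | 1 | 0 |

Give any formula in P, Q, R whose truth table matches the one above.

Collect the rows where h=1 — (0,0,1), (1,1,0) — and write one minterm per row: ¬P·¬Q·R, P·Q·¬R. Their union (logical OR) reproduces the table exactly.

h(P, Q, R) = ((NOT P AND NOT Q) AND R) OR ((P AND Q) AND NOT R)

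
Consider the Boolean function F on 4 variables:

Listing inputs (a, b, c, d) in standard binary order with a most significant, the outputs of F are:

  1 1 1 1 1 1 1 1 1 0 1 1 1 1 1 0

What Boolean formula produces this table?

There are just 2 zero rows: (1,0,0,1), (1,1,1,1). Their minterms are a·¬b·¬c·d, a·b·c·d; the OR of those covers precisely the 0-outputs, and negating it yields F.

F(a, b, c, d) = ¬((((a ∧ ¬b) ∧ ¬c) ∧ d) ∨ (((a ∧ b) ∧ c) ∧ d))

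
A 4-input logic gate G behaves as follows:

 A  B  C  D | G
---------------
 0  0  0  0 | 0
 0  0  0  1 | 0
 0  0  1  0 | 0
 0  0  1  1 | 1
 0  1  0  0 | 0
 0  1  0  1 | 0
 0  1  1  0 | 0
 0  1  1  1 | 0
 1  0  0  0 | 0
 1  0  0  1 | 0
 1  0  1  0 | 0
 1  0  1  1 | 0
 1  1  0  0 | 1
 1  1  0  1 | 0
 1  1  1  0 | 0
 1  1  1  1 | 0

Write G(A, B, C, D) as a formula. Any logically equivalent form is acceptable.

Collect the rows where G=1 — (0,0,1,1), (1,1,0,0) — and write one minterm per row: ¬A·¬B·C·D, A·B·¬C·¬D. Their union (logical OR) reproduces the table exactly.

G(A, B, C, D) = (((A' · B') · C) · D) + (((A · B) · C') · D')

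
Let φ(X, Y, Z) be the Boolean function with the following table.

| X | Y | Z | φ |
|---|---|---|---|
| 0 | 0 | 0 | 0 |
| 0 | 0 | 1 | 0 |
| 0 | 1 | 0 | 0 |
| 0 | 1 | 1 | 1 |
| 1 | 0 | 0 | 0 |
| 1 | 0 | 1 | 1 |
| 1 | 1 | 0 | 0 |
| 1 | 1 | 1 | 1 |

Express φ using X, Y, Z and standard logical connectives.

φ=1 on 3 inputs: (0,1,1), (1,0,1), (1,1,1). Reading each as a conjunction of literals (¬X·Y·Z, X·¬Y·Z, X·Y·Z) and taking the OR gives the canonical DNF.

φ(X, Y, Z) = (((not X and Y) and Z) or ((X and not Y) and Z)) or ((X and Y) and Z)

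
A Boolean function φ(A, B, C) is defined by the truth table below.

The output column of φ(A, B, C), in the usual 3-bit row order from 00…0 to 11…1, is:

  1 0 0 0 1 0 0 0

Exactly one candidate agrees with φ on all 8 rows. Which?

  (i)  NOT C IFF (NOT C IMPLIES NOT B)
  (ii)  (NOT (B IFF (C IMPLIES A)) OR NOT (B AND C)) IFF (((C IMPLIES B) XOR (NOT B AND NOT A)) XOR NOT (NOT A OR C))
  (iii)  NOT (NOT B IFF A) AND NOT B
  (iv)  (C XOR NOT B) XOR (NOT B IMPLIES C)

i

(ii) disagrees with φ on (0,0,0) (formula → 0, table → 1); rule it out.
(iii) disagrees with φ on (0,0,1) (formula → 1, table → 0); rule it out.
(iv) disagrees with φ on (0,0,1) (formula → 1, table → 0); rule it out.
Only (i) survives; checking it on all 8 rows confirms it matches φ.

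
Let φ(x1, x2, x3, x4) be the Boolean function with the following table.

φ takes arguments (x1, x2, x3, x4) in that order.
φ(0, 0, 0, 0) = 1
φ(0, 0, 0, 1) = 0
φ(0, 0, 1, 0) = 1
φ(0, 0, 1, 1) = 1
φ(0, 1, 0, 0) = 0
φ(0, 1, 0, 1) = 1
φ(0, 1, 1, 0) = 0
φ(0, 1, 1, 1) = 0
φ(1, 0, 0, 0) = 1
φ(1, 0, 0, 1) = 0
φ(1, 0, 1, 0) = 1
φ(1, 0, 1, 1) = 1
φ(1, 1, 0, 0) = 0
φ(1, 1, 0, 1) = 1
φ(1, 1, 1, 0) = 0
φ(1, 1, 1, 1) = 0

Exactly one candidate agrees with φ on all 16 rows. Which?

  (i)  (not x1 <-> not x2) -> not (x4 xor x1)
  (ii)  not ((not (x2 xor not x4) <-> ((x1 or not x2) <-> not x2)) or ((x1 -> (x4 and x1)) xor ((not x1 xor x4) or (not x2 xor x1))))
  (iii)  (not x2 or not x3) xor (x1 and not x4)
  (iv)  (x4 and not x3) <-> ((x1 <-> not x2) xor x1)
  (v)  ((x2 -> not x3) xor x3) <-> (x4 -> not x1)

(i) disagrees with φ on (0,0,1,1) (formula → 0, table → 1); rule it out.
(ii) disagrees with φ on (0,0,1,1) (formula → 0, table → 1); rule it out.
(iii) disagrees with φ on (0,0,0,1) (formula → 1, table → 0); rule it out.
(v) disagrees with φ on (0,0,0,1) (formula → 1, table → 0); rule it out.
(iv) is the remaining candidate, and it agrees with φ on all 16 inputs.

iv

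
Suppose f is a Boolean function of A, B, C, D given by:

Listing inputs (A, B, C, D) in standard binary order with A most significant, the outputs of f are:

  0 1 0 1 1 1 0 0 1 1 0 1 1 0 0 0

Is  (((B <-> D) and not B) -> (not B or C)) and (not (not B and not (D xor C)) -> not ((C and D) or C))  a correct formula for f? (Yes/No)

Test each input against both f and the formula:
  A=0, B=0, C=0, D=0: formula gives 1, but f = 0 ✗
A single disagreement suffices: at (0,0,0,0) they differ, so the formula does not compute f.

No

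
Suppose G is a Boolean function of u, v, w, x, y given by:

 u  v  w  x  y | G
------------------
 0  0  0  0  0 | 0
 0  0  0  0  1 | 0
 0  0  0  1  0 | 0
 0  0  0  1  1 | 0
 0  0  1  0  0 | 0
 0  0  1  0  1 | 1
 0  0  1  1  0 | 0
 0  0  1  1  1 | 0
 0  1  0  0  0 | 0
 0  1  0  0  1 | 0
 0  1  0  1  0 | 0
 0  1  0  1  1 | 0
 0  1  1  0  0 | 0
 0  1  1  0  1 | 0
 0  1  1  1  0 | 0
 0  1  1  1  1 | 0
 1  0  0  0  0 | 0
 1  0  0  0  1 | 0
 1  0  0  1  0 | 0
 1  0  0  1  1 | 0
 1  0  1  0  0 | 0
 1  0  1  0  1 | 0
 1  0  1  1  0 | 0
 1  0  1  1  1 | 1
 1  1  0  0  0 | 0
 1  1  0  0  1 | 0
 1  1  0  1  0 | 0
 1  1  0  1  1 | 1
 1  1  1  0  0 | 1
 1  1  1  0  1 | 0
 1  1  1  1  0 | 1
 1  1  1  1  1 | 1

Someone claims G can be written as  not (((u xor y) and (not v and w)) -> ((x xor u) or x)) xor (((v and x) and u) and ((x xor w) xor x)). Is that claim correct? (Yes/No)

No

Test each input against both G and the formula:
  u=0, v=0, w=0, x=0, y=0: formula gives 0, G = 0 ✓
  u=0, v=0, w=0, x=0, y=1: formula gives 0, G = 0 ✓
  u=0, v=0, w=0, x=1, y=0: formula gives 0, G = 0 ✓
  u=0, v=0, w=0, x=1, y=1: formula gives 0, G = 0 ✓
  …
  u=1, v=0, w=1, x=1, y=1: formula gives 0, but G = 1 ✗
Since they disagree at (1,0,1,1,1), the expression is not a correct formula for G.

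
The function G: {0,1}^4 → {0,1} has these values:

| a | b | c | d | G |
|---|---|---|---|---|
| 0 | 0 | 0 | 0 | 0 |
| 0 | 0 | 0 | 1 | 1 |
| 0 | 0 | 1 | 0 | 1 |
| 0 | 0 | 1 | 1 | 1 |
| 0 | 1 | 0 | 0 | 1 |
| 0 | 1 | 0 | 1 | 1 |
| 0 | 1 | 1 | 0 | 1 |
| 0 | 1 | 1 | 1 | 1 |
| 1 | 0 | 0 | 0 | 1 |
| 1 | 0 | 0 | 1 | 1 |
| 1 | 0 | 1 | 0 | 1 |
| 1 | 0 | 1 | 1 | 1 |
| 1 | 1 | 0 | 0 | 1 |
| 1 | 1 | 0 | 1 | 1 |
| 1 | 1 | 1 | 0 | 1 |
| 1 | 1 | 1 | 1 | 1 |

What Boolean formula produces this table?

G(a, b, c, d) = ¬(((¬a ∧ ¬b) ∧ ¬c) ∧ ¬d)

Only row (0,0,0,0) gives 0. So G is 1 everywhere except there — the complement of the minterm ¬a·¬b·¬c·¬d.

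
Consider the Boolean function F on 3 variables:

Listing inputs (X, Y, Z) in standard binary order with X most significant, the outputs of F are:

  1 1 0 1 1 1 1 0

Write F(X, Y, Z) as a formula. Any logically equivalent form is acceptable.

F(X, Y, Z) = ¬(((¬X ∧ Y) ∧ ¬Z) ∨ ((X ∧ Y) ∧ Z))

F is 0 on only 2 rows — (0,1,0), (1,1,1). Writing each as a minterm (¬X·Y·¬Z, X·Y·Z) and OR-ing them characterizes exactly where F=0, so F is the negation of that disjunction.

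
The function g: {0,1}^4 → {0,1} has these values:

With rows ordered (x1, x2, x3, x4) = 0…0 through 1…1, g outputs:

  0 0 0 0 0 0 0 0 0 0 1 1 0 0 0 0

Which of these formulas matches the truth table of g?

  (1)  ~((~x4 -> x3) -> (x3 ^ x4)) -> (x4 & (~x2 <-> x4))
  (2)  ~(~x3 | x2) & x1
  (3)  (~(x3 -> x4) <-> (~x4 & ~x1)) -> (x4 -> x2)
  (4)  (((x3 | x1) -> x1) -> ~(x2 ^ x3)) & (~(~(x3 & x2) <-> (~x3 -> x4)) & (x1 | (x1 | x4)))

(1) fails at (0,0,0,0): the formula yields 1, g is 0.
(3) fails at (0,0,0,0): the formula yields 1, g is 0.
(4) fails at (0,1,1,1): the formula yields 1, g is 0.
Only (2) survives; checking it on all 16 rows confirms it matches g.

2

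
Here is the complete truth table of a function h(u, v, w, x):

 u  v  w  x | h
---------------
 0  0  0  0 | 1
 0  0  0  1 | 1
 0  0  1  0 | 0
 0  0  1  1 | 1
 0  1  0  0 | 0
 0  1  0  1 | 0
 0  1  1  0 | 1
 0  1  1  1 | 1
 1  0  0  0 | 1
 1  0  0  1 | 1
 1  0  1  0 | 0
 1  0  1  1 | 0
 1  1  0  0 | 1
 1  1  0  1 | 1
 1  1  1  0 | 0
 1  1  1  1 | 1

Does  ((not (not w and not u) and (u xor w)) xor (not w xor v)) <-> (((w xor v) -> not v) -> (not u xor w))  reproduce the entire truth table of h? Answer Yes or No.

No

Test each input against both h and the formula:
  u=0, v=0, w=0, x=0: formula gives 1, h = 1 ✓
  u=0, v=0, w=0, x=1: formula gives 1, h = 1 ✓
  u=0, v=0, w=1, x=0: formula gives 0, h = 0 ✓
  u=0, v=0, w=1, x=1: formula gives 0, but h = 1 ✗
A single disagreement suffices: at (0,0,1,1) they differ, so the formula does not compute h.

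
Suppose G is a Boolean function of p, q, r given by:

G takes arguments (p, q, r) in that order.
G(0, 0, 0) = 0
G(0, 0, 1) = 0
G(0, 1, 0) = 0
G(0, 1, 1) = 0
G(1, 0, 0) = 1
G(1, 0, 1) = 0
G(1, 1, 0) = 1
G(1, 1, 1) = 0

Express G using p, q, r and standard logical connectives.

G(p, q, r) = ((p · q') · r') + ((p · q) · r')

G=1 on 2 inputs: (1,0,0), (1,1,0). Reading each as a conjunction of literals (p·¬q·¬r, p·q·¬r) and taking the OR gives the canonical DNF.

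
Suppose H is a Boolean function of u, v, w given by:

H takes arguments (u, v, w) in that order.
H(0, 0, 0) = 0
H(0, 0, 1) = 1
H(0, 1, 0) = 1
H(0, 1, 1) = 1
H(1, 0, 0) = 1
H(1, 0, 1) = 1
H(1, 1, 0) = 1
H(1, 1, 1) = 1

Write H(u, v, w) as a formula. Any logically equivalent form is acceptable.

H(u, v, w) = (u ∨ v) ∨ w

The output is 1 whenever at least one input is 1 — the OR of all inputs.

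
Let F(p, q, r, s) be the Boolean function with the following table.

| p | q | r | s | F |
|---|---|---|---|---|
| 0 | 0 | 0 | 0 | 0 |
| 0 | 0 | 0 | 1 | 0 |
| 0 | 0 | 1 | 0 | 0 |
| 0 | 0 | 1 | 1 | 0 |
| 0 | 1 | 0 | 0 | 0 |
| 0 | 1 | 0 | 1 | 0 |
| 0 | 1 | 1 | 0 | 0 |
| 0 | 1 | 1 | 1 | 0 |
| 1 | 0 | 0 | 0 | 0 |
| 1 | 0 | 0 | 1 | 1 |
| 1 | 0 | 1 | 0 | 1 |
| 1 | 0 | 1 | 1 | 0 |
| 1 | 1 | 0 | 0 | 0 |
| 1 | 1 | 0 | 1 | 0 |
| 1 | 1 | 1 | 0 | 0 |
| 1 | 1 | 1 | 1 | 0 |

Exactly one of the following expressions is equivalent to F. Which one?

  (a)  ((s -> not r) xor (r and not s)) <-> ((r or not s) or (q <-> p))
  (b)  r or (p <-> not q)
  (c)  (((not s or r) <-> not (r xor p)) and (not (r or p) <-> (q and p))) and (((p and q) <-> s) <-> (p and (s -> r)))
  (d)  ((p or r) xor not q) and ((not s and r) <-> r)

c

(a) disagrees with F on (0,0,0,0) (formula → 1, table → 0); rule it out.
(b) disagrees with F on (0,0,1,0) (formula → 1, table → 0); rule it out.
(d) disagrees with F on (0,0,0,0) (formula → 1, table → 0); rule it out.
Only (c) survives; checking it on all 16 rows confirms it matches F.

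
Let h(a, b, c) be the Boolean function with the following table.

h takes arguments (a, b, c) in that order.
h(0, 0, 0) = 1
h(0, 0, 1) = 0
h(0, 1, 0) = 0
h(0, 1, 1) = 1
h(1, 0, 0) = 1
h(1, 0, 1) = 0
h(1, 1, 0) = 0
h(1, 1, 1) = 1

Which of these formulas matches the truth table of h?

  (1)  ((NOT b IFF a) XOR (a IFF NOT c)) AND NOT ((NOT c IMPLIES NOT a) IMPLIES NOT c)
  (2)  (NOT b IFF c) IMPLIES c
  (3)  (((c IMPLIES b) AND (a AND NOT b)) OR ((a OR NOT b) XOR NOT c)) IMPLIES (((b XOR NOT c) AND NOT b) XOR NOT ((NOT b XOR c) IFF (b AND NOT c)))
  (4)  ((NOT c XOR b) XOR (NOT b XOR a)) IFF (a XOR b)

4

(1): at (0,0,0) it gives 0, but h = 1 — eliminated.
(2): at (0,0,1) it gives 1, but h = 0 — eliminated.
(3): at (0,1,0) it gives 1, but h = 0 — eliminated.
That leaves (4). Evaluating it on every row reproduces the table of h exactly.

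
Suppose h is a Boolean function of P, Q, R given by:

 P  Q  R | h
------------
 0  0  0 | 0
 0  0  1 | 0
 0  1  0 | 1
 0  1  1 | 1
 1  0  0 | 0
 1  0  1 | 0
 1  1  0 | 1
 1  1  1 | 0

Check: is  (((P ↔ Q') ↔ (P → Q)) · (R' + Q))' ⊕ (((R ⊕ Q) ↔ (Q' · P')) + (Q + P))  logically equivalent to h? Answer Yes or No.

No

Check the formula against h row by row:
  P=0, Q=0, R=0: formula gives 1, but h = 0 ✗
Since they disagree at (0,0,0), the expression is not a correct formula for h.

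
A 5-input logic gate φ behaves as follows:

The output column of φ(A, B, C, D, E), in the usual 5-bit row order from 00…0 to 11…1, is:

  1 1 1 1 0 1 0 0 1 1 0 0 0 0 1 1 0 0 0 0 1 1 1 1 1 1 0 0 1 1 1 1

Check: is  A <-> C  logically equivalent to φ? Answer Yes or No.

No

Evaluate A <-> C on each row and compare to φ:
  A=0, B=0, C=0, D=0, E=0: formula gives 1, φ = 1 ✓
  A=0, B=0, C=0, D=0, E=1: formula gives 1, φ = 1 ✓
  A=0, B=0, C=0, D=1, E=0: formula gives 1, φ = 1 ✓
  A=0, B=0, C=0, D=1, E=1: formula gives 1, φ = 1 ✓
  …
  A=0, B=0, C=1, D=0, E=1: formula gives 0, but φ = 1 ✗
Row (0,0,1,0,1) is a counterexample, so the formula is not equivalent to φ.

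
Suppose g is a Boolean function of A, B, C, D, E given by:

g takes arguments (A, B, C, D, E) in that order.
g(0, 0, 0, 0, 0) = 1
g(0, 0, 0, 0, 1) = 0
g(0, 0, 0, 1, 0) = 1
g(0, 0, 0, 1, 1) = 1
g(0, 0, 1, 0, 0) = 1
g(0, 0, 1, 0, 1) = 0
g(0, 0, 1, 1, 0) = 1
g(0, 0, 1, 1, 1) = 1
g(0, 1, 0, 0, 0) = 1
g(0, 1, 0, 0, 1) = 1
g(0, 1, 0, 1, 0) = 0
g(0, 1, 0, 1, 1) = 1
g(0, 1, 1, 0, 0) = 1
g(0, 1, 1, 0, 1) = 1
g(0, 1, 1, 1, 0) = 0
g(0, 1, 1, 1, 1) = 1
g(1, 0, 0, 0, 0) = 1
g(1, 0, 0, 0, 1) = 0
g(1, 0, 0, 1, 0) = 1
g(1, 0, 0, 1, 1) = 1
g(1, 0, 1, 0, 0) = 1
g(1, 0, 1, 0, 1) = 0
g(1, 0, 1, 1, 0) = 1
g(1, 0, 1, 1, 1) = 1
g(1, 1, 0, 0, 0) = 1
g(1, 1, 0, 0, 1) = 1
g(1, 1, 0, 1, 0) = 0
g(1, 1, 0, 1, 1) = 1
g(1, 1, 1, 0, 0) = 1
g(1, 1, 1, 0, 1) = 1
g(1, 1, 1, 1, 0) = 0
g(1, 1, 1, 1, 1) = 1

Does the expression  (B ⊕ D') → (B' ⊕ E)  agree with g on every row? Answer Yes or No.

Yes

Evaluate (B ⊕ D') → (B' ⊕ E) on each row and compare to g:
  A=0, B=0, C=0, D=0, E=0: formula gives 1, g = 1 ✓
  A=0, B=0, C=0, D=0, E=1: formula gives 0, g = 0 ✓
  A=0, B=0, C=0, D=1, E=0: formula gives 1, g = 1 ✓
  A=0, B=0, C=0, D=1, E=1: formula gives 1, g = 1 ✓
  …and likewise for the remaining 28 rows.
Every row agrees, so the formula is equivalent.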